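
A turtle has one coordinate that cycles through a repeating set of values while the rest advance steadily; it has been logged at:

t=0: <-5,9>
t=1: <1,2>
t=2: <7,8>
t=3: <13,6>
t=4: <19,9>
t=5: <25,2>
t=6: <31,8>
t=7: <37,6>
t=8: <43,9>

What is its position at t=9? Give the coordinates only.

<49,2>

First: linear, +6 per step → 49 at step 9.
Second: cycles through 9, 2, 8, 6 every 4 steps. Step 9 lands at position 1 of the cycle → 2.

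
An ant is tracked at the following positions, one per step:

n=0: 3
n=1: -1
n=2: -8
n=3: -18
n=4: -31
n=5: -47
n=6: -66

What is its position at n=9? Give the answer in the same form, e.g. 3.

-141

Taking differences between consecutive positions: -4, -7, -10, -13, -16, -19. These grow by -3 each step.
step 7: -66 − 22 → -88
step 8: -88 − 25 → -113
step 9: -113 − 28 → -141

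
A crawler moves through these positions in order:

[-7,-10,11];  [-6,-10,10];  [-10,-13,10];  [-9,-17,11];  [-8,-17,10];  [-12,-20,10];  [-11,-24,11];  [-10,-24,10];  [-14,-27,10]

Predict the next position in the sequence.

Differencing gives [+1,+0,-1], [-4,-3,+0], [+1,-4,+1], [+1,+0,-1], [-4,-3,+0], [+1,-4,+1], [+1,+0,-1], [-4,-3,+0]. This is the pattern [+1,+0,-1], [-4,-3,+0], [+1,-4,+1] repeated.
step 9: apply [+1,-4,+1] → [-13,-31,11]

[-13,-31,11]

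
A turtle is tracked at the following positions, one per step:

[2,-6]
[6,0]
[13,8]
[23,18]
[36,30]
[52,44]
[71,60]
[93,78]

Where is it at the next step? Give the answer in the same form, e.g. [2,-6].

[118,98]

Taking differences between consecutive positions: [+4,+6], [+7,+8], [+10,+10], [+13,+12], [+16,+14], [+19,+16], [+22,+18]. These grow by [+3,+2] each step.
step 8: [93,78] + [+25,+20] → [118,98]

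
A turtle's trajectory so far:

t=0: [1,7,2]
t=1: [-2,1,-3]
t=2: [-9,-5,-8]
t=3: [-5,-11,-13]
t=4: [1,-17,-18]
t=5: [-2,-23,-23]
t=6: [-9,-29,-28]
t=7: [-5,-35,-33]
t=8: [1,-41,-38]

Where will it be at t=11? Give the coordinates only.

First: cycles through 1, -2, -9, -5 every 4 steps. Step 11 lands at position 3 of the cycle → -5.
Second: linear, -6 per step → -59 at step 11.
Third: linear, -5 per step → -53 at step 11.

[-5,-59,-53]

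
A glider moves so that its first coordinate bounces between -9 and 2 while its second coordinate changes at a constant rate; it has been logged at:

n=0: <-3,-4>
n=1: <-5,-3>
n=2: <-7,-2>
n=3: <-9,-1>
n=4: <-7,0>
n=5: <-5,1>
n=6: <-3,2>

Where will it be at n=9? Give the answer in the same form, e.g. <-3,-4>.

The first coordinate travels 2 per step and bounces off the walls at -9 and 2.
  step 7: -3 → -1
  step 8: -1 → 1
  step 9: 1 → 1
The second coordinate changes by +1 each step: at step 9 it is 5.

<1,5>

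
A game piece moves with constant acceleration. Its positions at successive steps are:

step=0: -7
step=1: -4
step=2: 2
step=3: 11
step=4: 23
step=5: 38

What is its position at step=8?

101

Successive displacements: +3, +6, +9, +12, +15 — each changes by +3.
step 6: 38 + 18 → 56
step 7: 56 + 21 → 77
step 8: 77 + 24 → 101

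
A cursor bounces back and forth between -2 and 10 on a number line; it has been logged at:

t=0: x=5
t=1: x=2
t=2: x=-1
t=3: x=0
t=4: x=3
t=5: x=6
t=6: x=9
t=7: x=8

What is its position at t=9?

x=2

The value travels 3 per step and bounces off the walls at -2 and 10.
  step 8: 8 → 5
  step 9: 5 → 2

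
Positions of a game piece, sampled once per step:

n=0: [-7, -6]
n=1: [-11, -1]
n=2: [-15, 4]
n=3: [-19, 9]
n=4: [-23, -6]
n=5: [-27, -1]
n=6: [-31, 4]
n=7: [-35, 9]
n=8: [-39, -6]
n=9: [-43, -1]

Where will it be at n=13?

The first coordinate changes by -4 each step, so at step 13 it is -7 + 13·(-4) = -59.
The second coordinate repeats the cycle [-6, -1, 4, 9] with period 4; step 13 mod 4 = 1, giving -1.

[-59, -1]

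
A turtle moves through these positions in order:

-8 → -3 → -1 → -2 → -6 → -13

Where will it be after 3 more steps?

Taking differences between consecutive positions: +5, +2, -1, -4, -7. These grow by -3 each step.
step 6: -13 − 10 → -23
step 7: -23 − 13 → -36
step 8: -36 − 16 → -52

-52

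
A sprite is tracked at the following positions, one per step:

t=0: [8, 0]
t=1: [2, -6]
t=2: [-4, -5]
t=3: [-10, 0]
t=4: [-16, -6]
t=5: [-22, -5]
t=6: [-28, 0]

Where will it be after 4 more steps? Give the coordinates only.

[-52, -6]

First: linear, -6 per step → -52 at step 10.
Second: cycles through 0, -6, -5 every 3 steps. Step 10 lands at position 1 of the cycle → -6.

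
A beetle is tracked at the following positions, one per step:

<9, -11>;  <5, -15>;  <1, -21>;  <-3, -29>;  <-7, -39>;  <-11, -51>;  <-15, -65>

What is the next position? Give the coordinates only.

Successive displacements: <-4, -4>, <-4, -6>, <-4, -8>, <-4, -10>, <-4, -12>, <-4, -14> — each changes by <+0, -2>.
step 7: <-15, -65> + <-4, -16> → <-19, -81>

<-19, -81>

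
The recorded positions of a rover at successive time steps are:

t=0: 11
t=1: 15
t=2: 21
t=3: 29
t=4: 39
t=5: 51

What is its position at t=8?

Successive displacements: +4, +6, +8, +10, +12 — each changes by +2.
step 6: 51 + 14 → 65
step 7: 65 + 16 → 81
step 8: 81 + 18 → 99

99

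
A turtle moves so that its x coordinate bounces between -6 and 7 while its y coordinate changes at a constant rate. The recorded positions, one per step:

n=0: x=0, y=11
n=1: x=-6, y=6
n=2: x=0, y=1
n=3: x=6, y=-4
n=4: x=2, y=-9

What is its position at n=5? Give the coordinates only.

x=-4, y=-14

The x coordinate reflects between -6 and 7, moving 6 per step.
  step 5: 2 → -4
The y coordinate changes by -5 each step: at step 5 it is -14.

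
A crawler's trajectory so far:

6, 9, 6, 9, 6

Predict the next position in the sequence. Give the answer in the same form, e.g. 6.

9

The jumps are +3, -3, +3, -3 — a geometric progression with ratio -1.
step 5: 6 + 3 → 9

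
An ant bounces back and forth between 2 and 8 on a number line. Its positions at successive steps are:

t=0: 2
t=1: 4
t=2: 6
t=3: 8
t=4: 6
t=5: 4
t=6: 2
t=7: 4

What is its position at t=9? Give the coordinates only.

8

The value travels 2 per step and bounces off the walls at 2 and 8.
  step 8: 4 → 6
  step 9: 6 → 8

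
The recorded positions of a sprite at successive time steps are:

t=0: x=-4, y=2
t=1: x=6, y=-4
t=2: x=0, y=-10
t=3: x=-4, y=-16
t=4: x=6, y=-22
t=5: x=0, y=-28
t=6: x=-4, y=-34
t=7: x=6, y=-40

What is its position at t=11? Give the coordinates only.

The x coordinate repeats the cycle [-4, 6, 0] with period 3; step 11 mod 3 = 2, giving 0.
The y coordinate changes by -6 each step, so at step 11 it is 2 + 11·(-6) = -64.

x=0, y=-64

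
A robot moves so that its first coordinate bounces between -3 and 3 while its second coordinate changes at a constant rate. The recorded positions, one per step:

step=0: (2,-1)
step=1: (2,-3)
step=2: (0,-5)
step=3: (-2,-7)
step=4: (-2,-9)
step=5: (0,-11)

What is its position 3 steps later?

The first coordinate reflects between -3 and 3, moving 2 per step.
  step 6: 0 → 2
  step 7: 2 → 2
  step 8: 2 → 0
The second coordinate changes by -2 each step: at step 8 it is -17.

(0,-17)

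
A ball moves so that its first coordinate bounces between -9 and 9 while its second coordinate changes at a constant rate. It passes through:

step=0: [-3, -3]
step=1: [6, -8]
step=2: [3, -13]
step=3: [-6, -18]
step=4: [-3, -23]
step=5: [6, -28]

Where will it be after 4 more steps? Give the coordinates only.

The first coordinate travels 9 per step and bounces off the walls at -9 and 9.
  step 6: 6 → 3
  step 7: 3 → -6
  step 8: -6 → -3
  step 9: -3 → 6
The second coordinate changes by -5 each step: at step 9 it is -48.

[6, -48]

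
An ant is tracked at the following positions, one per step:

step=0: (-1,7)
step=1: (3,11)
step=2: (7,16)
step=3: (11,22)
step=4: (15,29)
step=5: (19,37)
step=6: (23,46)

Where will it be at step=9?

First differences are (+4,+4), (+4,+5), (+4,+6), (+4,+7), (+4,+8), (+4,+9); their common second difference is (+0,+1) (constant acceleration).
step 7: (23,46) + (+4,+10) → (27,56)
step 8: (27,56) + (+4,+11) → (31,67)
step 9: (31,67) + (+4,+12) → (35,79)

(35,79)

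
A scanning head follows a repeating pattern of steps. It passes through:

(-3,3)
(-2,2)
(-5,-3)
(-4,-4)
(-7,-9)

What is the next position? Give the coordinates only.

The moves between consecutive positions are (+1,-1), (-3,-5), (+1,-1), (-3,-5); they repeat the 2-cycle [(+1,-1), (-3,-5)].
step 5: apply (+1,-1) → (-6,-10)

(-6,-10)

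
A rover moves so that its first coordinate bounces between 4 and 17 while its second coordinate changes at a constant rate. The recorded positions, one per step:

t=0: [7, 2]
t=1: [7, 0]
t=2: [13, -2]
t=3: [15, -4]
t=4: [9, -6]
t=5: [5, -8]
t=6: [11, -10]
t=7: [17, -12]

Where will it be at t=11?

The first coordinate travels 6 per step and bounces off the walls at 4 and 17.
  step 8: 17 → 11
  step 9: 11 → 5
  step 10: 5 → 9
  step 11: 9 → 15
The second coordinate changes by -2 each step: at step 11 it is -20.

[15, -20]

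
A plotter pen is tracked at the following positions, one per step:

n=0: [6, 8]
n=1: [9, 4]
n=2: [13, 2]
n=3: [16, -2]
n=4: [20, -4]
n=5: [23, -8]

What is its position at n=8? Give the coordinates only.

[34, -16]

The moves between consecutive positions are [+3, -4], [+4, -2], [+3, -4], [+4, -2], [+3, -4]; they repeat the 2-cycle [[+3, -4], [+4, -2]].
step 6: apply [+4, -2] → [27, -10]
step 7: apply [+3, -4] → [30, -14]
step 8: apply [+4, -2] → [34, -16]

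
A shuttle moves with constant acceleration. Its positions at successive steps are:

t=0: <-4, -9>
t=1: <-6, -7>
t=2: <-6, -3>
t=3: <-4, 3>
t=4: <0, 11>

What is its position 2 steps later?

<14, 33>

First differences are <-2, +2>, <+0, +4>, <+2, +6>, <+4, +8>; their common second difference is <+2, +2> (constant acceleration).
step 5: <0, 11> + <+6, +10> → <6, 21>
step 6: <6, 21> + <+8, +12> → <14, 33>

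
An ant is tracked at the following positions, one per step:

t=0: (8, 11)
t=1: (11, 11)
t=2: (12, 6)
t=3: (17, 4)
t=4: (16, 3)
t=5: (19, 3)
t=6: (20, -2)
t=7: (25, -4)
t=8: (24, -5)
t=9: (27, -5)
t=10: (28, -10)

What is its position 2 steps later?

(32, -13)

Step-to-step displacements: (+3, +0), (+1, -5), (+5, -2), (-1, -1), (+3, +0), (+1, -5), (+5, -2), (-1, -1), (+3, +0), (+1, -5) — a repeating cycle of length 4.
step 11: apply (+5, -2) → (33, -12)
step 12: apply (-1, -1) → (32, -13)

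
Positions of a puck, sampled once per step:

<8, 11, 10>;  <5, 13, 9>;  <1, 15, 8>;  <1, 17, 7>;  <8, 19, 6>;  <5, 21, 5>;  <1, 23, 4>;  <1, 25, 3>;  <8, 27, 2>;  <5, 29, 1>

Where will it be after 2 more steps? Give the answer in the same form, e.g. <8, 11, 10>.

<1, 33, -1>

First: cycles through 8, 5, 1, 1 every 4 steps. Step 11 lands at position 3 of the cycle → 1.
Second: linear, +2 per step → 33 at step 11.
Third: linear, -1 per step → -1 at step 11.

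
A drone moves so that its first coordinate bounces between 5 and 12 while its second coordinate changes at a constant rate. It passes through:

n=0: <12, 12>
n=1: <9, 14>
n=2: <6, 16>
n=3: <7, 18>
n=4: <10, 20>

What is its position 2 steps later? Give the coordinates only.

<8, 24>

The first coordinate travels 3 per step and bounces off the walls at 5 and 12.
  step 5: 10 → 11
  step 6: 11 → 8
The second coordinate changes by +2 each step: at step 6 it is 24.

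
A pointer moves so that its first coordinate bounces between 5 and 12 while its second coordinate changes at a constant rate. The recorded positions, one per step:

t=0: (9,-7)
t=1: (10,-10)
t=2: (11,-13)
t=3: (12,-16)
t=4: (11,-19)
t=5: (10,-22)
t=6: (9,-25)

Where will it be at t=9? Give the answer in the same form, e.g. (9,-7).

(6,-34)

The first coordinate travels 1 per step and bounces off the walls at 5 and 12.
  step 7: 9 → 8
  step 8: 8 → 7
  step 9: 7 → 6
The second coordinate changes by -3 each step: at step 9 it is -34.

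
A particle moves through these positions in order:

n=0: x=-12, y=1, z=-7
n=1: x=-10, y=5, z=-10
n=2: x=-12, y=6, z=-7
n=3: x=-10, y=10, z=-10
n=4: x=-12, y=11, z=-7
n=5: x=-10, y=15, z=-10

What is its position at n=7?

The moves between consecutive positions are (+2,+4,-3), (-2,+1,+3), (+2,+4,-3), (-2,+1,+3), (+2,+4,-3); they repeat the 2-cycle [(+2,+4,-3), (-2,+1,+3)].
step 6: apply (-2,+1,+3) → x=-12, y=16, z=-7
step 7: apply (+2,+4,-3) → x=-10, y=20, z=-10

x=-10, y=20, z=-10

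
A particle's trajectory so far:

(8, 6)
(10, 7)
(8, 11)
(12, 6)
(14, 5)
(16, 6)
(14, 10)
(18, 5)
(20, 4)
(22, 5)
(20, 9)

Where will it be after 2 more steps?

(26, 3)

The moves between consecutive positions are (+2, +1), (-2, +4), (+4, -5), (+2, -1), (+2, +1), (-2, +4), (+4, -5), (+2, -1), (+2, +1), (-2, +4); they repeat the 4-cycle [(+2, +1), (-2, +4), (+4, -5), (+2, -1)].
step 11: apply (+4, -5) → (24, 4)
step 12: apply (+2, -1) → (26, 3)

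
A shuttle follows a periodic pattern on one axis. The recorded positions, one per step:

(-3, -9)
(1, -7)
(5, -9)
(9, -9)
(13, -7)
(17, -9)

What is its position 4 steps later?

The first coordinate changes by +4 each step, so at step 9 it is -3 + 9·(4) = 33.
The second coordinate repeats the cycle [-9, -7, -9] with period 3; step 9 mod 3 = 0, giving -9.

(33, -9)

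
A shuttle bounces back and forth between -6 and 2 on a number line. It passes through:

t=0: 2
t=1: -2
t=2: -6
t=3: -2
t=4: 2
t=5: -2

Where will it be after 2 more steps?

The value reflects between -6 and 2, moving 4 per step.
  step 6: -2 → -6
  step 7: -6 → -2

-2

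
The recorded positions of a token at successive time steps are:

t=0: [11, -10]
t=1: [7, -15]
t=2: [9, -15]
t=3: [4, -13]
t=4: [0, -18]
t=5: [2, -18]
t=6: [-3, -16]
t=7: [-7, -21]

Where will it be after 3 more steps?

The moves between consecutive positions are [-4, -5], [+2, +0], [-5, +2], [-4, -5], [+2, +0], [-5, +2], [-4, -5]; they repeat the 3-cycle [[-4, -5], [+2, +0], [-5, +2]].
step 8: apply [+2, +0] → [-5, -21]
step 9: apply [-5, +2] → [-10, -19]
step 10: apply [-4, -5] → [-14, -24]

[-14, -24]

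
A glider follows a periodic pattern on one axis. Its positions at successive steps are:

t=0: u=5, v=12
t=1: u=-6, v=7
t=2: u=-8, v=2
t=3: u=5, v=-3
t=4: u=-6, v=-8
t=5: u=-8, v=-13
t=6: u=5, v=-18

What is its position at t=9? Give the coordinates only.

u=5, v=-33

U: cycles through 5, -6, -8 every 3 steps. Step 9 lands at position 0 of the cycle → 5.
V: linear, -5 per step → -33 at step 9.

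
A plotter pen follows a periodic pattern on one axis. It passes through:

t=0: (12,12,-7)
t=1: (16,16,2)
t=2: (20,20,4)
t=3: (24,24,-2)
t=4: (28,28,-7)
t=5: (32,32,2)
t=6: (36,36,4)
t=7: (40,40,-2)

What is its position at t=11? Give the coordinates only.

The first coordinate changes by +4 each step, so at step 11 it is 12 + 11·(4) = 56.
The second coordinate changes by +4 each step, so at step 11 it is 12 + 11·(4) = 56.
The third coordinate repeats the cycle [-7, 2, 4, -2] with period 4; step 11 mod 4 = 3, giving -2.

(56,56,-2)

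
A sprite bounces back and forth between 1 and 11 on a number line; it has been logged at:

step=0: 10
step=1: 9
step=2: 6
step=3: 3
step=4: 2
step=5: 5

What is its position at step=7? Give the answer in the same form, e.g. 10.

The value travels 3 per step and bounces off the walls at 1 and 11.
  step 6: 5 → 8
  step 7: 8 → 11

11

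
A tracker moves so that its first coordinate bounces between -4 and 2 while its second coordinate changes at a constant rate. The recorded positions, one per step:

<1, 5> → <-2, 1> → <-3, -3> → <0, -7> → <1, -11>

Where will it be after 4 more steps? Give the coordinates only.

The first coordinate reflects between -4 and 2, moving 3 per step.
  step 5: 1 → -2
  step 6: -2 → -3
  step 7: -3 → 0
  step 8: 0 → 1
The second coordinate changes by -4 each step: at step 8 it is -27.

<1, -27>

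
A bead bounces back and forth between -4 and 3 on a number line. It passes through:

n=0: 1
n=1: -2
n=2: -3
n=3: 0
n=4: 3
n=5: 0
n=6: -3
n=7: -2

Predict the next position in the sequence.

1

The value travels 3 per step and bounces off the walls at -4 and 3.
  step 8: -2 → 1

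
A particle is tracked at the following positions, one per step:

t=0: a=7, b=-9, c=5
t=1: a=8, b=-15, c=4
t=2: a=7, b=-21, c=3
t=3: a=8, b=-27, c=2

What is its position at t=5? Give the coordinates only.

a=8, b=-39, c=0

The a coordinate repeats the cycle [7, 8] with period 2; step 5 mod 2 = 1, giving 8.
The b coordinate changes by -6 each step, so at step 5 it is -9 + 5·(-6) = -39.
The c coordinate changes by -1 each step, so at step 5 it is 5 + 5·(-1) = 0.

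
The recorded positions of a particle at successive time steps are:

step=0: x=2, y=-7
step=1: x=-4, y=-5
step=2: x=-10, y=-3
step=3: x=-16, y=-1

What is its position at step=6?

x=-34, y=5

The position changes by (-6,+2) every step.
step 4: x=-16, y=-1 + (-6,+2) → x=-22, y=1
step 5: x=-22, y=1 + (-6,+2) → x=-28, y=3
step 6: x=-28, y=3 + (-6,+2) → x=-34, y=5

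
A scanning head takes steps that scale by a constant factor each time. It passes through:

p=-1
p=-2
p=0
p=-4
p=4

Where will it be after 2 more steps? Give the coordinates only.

p=20

The jumps are -1, +2, -4, +8 — a geometric progression with ratio -2.
step 5: 4 − 16 → p=-12
step 6: -12 + 32 → p=20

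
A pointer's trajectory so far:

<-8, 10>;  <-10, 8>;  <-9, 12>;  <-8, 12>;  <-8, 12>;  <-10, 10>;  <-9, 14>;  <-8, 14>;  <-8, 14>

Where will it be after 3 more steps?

<-8, 16>

Differencing gives <-2, -2>, <+1, +4>, <+1, +0>, <+0, +0>, <-2, -2>, <+1, +4>, <+1, +0>, <+0, +0>. This is the pattern <-2, -2>, <+1, +4>, <+1, +0>, <+0, +0> repeated.
step 9: apply <-2, -2> → <-10, 12>
step 10: apply <+1, +4> → <-9, 16>
step 11: apply <+1, +0> → <-8, 16>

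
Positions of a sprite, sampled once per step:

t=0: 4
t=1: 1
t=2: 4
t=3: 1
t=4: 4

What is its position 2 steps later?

Step-to-step displacements: -3, +3, -3, +3; each is -1× the previous.
step 5: 4 − 3 → 1
step 6: 1 + 3 → 4

4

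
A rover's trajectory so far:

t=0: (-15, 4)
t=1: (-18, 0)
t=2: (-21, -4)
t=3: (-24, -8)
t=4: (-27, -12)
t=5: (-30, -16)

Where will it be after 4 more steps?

(-42, -32)

Each step adds (-3, -4) to the position.
step 6: (-30, -16) + (-3, -4) → (-33, -20)
step 7: (-33, -20) + (-3, -4) → (-36, -24)
step 8: (-36, -24) + (-3, -4) → (-39, -28)
step 9: (-39, -28) + (-3, -4) → (-42, -32)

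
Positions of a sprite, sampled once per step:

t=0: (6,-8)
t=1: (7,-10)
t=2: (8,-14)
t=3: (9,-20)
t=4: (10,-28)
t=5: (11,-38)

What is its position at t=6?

First differences are (+1,-2), (+1,-4), (+1,-6), (+1,-8), (+1,-10); their common second difference is (+0,-2) (constant acceleration).
step 6: (11,-38) + (+1,-12) → (12,-50)

(12,-50)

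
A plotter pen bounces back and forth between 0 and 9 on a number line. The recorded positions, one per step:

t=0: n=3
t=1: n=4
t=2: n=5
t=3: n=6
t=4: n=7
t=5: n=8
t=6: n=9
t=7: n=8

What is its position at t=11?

The value reflects between 0 and 9, moving 1 per step.
  step 8: 8 → 7
  step 9: 7 → 6
  step 10: 6 → 5
  step 11: 5 → 4

n=4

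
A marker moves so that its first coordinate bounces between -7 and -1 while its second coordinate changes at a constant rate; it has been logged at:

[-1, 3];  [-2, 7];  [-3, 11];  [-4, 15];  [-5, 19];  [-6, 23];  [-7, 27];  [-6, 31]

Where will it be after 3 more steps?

[-3, 43]

The first coordinate travels 1 per step and bounces off the walls at -7 and -1.
  step 8: -6 → -5
  step 9: -5 → -4
  step 10: -4 → -3
The second coordinate changes by +4 each step: at step 10 it is 43.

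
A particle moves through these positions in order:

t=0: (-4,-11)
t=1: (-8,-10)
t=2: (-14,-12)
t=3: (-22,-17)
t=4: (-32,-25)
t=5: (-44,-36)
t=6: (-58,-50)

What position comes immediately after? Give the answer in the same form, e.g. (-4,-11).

(-74,-67)

Successive displacements: (-4,+1), (-6,-2), (-8,-5), (-10,-8), (-12,-11), (-14,-14) — each changes by (-2,-3).
step 7: (-58,-50) + (-16,-17) → (-74,-67)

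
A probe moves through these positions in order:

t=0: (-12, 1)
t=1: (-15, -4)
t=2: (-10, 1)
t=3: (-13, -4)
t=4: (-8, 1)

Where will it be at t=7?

The moves between consecutive positions are (-3, -5), (+5, +5), (-3, -5), (+5, +5); they repeat the 2-cycle [(-3, -5), (+5, +5)].
step 5: apply (-3, -5) → (-11, -4)
step 6: apply (+5, +5) → (-6, 1)
step 7: apply (-3, -5) → (-9, -4)

(-9, -4)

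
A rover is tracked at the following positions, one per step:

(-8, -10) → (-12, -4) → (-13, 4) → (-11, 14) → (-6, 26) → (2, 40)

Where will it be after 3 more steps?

First differences are (-4, +6), (-1, +8), (+2, +10), (+5, +12), (+8, +14); their common second difference is (+3, +2) (constant acceleration).
step 6: (2, 40) + (+11, +16) → (13, 56)
step 7: (13, 56) + (+14, +18) → (27, 74)
step 8: (27, 74) + (+17, +20) → (44, 94)

(44, 94)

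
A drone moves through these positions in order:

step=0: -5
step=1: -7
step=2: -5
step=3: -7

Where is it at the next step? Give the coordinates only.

Consecutive displacements -2, +2, -2 scale by a factor of -1 each step.
step 4: -7 + 2 → -5

-5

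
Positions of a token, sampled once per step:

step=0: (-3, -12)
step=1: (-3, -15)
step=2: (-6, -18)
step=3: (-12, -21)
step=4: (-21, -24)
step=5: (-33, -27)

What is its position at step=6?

Successive displacements: (+0, -3), (-3, -3), (-6, -3), (-9, -3), (-12, -3) — each changes by (-3, +0).
step 6: (-33, -27) + (-15, -3) → (-48, -30)

(-48, -30)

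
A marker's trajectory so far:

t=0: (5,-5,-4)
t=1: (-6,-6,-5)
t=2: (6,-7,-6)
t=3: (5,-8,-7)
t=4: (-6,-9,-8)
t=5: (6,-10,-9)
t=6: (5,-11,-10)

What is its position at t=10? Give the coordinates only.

First: cycles through 5, -6, 6 every 3 steps. Step 10 lands at position 1 of the cycle → -6.
Second: linear, -1 per step → -15 at step 10.
Third: linear, -1 per step → -14 at step 10.

(-6,-15,-14)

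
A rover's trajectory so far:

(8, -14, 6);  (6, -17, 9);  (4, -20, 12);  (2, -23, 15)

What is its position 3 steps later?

(-4, -32, 24)

The position changes by (-2, -3, +3) every step.
step 4: (2, -23, 15) + (-2, -3, +3) → (0, -26, 18)
step 5: (0, -26, 18) + (-2, -3, +3) → (-2, -29, 21)
step 6: (-2, -29, 21) + (-2, -3, +3) → (-4, -32, 24)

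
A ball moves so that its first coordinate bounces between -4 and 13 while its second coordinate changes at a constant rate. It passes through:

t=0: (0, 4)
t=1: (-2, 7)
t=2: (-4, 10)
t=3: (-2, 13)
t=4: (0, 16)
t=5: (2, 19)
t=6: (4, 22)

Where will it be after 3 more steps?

(10, 31)

The first coordinate reflects between -4 and 13, moving 2 per step.
  step 7: 4 → 6
  step 8: 6 → 8
  step 9: 8 → 10
The second coordinate changes by +3 each step: at step 9 it is 31.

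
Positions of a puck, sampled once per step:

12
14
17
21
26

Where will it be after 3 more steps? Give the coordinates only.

47

First differences are +2, +3, +4, +5; their common second difference is +1 (constant acceleration).
step 5: 26 + 6 → 32
step 6: 32 + 7 → 39
step 7: 39 + 8 → 47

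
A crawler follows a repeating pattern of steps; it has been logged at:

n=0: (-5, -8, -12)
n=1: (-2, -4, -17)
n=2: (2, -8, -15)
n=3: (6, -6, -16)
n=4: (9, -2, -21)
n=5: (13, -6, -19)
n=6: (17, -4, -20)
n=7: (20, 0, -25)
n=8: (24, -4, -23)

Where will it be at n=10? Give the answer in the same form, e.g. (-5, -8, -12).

(31, 2, -29)

Differencing gives (+3, +4, -5), (+4, -4, +2), (+4, +2, -1), (+3, +4, -5), (+4, -4, +2), (+4, +2, -1), (+3, +4, -5), (+4, -4, +2). This is the pattern (+3, +4, -5), (+4, -4, +2), (+4, +2, -1) repeated.
step 9: apply (+4, +2, -1) → (28, -2, -24)
step 10: apply (+3, +4, -5) → (31, 2, -29)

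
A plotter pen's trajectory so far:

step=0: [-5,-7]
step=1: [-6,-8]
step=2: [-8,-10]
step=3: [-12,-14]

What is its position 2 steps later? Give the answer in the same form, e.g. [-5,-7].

[-36,-38]

The jumps are [-1,-1], [-2,-2], [-4,-4] — a geometric progression with ratio 2.
step 4: [-12,-14] + [-8,-8] → [-20,-22]
step 5: [-20,-22] + [-16,-16] → [-36,-38]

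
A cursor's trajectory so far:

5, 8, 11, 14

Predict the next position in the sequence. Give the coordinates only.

17

Each step adds +3 to the position.
step 4: 14 + 3 → 17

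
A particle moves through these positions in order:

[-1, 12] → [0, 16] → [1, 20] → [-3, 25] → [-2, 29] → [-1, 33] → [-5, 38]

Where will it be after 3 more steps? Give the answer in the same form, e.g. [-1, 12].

Differencing gives [+1, +4], [+1, +4], [-4, +5], [+1, +4], [+1, +4], [-4, +5]. This is the pattern [+1, +4], [+1, +4], [-4, +5] repeated.
step 7: apply [+1, +4] → [-4, 42]
step 8: apply [+1, +4] → [-3, 46]
step 9: apply [-4, +5] → [-7, 51]

[-7, 51]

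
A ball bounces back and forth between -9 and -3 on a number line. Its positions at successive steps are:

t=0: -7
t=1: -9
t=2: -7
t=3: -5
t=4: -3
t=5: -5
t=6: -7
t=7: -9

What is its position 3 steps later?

-3

The value travels 2 per step and bounces off the walls at -9 and -3.
  step 8: -9 → -7
  step 9: -7 → -5
  step 10: -5 → -3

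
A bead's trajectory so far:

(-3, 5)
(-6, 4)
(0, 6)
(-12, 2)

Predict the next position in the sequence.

Step-to-step displacements: (-3, -1), (+6, +2), (-12, -4); each is -2× the previous.
step 4: (-12, 2) + (+24, +8) → (12, 10)

(12, 10)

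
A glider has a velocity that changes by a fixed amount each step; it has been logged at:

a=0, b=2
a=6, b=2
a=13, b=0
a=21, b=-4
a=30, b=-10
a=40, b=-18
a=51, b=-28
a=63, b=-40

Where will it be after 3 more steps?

a=105, b=-88

Successive displacements: (+6, +0), (+7, -2), (+8, -4), (+9, -6), (+10, -8), (+11, -10), (+12, -12) — each changes by (+1, -2).
step 8: a=63, b=-40 + (+13, -14) → a=76, b=-54
step 9: a=76, b=-54 + (+14, -16) → a=90, b=-70
step 10: a=90, b=-70 + (+15, -18) → a=105, b=-88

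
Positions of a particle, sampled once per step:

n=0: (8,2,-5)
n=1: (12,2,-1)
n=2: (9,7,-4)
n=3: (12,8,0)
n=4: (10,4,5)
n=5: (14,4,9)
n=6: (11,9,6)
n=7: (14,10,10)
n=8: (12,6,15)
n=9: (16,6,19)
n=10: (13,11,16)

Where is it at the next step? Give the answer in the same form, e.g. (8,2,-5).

(16,12,20)

Differencing gives (+4,+0,+4), (-3,+5,-3), (+3,+1,+4), (-2,-4,+5), (+4,+0,+4), (-3,+5,-3), (+3,+1,+4), (-2,-4,+5), (+4,+0,+4), (-3,+5,-3). This is the pattern (+4,+0,+4), (-3,+5,-3), (+3,+1,+4), (-2,-4,+5) repeated.
step 11: apply (+3,+1,+4) → (16,12,20)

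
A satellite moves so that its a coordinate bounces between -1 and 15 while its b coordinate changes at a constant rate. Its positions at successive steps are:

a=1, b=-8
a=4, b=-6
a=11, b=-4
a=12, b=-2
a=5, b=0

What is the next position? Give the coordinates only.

a=0, b=2

The a coordinate reflects between -1 and 15, moving 7 per step.
  step 5: 5 → 0
The b coordinate changes by +2 each step: at step 5 it is 2.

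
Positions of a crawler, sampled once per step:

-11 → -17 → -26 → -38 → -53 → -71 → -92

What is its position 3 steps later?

-173

Taking differences between consecutive positions: -6, -9, -12, -15, -18, -21. These grow by -3 each step.
step 7: -92 − 24 → -116
step 8: -116 − 27 → -143
step 9: -143 − 30 → -173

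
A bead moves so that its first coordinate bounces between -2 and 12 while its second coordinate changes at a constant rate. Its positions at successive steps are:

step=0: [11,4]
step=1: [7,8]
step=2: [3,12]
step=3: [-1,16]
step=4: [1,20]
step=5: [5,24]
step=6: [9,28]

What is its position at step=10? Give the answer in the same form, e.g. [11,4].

The first coordinate reflects between -2 and 12, moving 4 per step.
  step 7: 9 → 11
  step 8: 11 → 7
  step 9: 7 → 3
  step 10: 3 → -1
The second coordinate changes by +4 each step: at step 10 it is 44.

[-1,44]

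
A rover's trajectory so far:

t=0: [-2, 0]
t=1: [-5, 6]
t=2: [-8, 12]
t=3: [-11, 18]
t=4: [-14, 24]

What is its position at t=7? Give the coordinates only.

[-23, 42]

Constant displacement of [-3, +6] per step.
step 5: [-14, 24] + [-3, +6] → [-17, 30]
step 6: [-17, 30] + [-3, +6] → [-20, 36]
step 7: [-20, 36] + [-3, +6] → [-23, 42]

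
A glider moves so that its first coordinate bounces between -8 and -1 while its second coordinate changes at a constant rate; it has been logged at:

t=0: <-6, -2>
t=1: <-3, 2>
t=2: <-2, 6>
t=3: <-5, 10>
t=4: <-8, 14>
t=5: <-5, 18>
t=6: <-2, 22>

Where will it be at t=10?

<-4, 38>

The first coordinate reflects between -8 and -1, moving 3 per step.
  step 7: -2 → -3
  step 8: -3 → -6
  step 9: -6 → -7
  step 10: -7 → -4
The second coordinate changes by +4 each step: at step 10 it is 38.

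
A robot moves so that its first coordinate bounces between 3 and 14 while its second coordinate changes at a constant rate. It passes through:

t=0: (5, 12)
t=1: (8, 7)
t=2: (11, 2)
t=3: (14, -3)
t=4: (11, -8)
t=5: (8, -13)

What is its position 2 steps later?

The first coordinate travels 3 per step and bounces off the walls at 3 and 14.
  step 6: 8 → 5
  step 7: 5 → 4
The second coordinate changes by -5 each step: at step 7 it is -23.

(4, -23)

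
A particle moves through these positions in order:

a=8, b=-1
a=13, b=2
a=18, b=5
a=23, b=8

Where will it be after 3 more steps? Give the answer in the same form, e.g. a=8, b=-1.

a=38, b=17

Each step adds (+5, +3) to the position.
step 4: a=23, b=8 + (+5, +3) → a=28, b=11
step 5: a=28, b=11 + (+5, +3) → a=33, b=14
step 6: a=33, b=14 + (+5, +3) → a=38, b=17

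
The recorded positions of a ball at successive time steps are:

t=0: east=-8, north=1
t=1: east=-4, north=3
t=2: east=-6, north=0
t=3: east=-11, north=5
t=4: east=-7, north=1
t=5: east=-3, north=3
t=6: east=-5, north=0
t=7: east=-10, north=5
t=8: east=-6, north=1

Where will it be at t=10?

east=-4, north=0

The moves between consecutive positions are (+4, +2), (-2, -3), (-5, +5), (+4, -4), (+4, +2), (-2, -3), (-5, +5), (+4, -4); they repeat the 4-cycle [(+4, +2), (-2, -3), (-5, +5), (+4, -4)].
step 9: apply (+4, +2) → east=-2, north=3
step 10: apply (-2, -3) → east=-4, north=0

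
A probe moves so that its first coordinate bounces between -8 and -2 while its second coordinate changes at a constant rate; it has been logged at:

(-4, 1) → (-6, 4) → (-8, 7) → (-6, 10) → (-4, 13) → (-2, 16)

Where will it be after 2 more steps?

The first coordinate travels 2 per step and bounces off the walls at -8 and -2.
  step 6: -2 → -4
  step 7: -4 → -6
The second coordinate changes by +3 each step: at step 7 it is 22.

(-6, 22)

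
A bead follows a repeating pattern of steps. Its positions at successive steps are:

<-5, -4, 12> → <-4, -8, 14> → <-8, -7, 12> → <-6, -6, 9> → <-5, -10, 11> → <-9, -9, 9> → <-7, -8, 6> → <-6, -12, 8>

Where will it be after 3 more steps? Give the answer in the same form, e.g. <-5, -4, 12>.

<-7, -14, 5>

Step-to-step displacements: <+1, -4, +2>, <-4, +1, -2>, <+2, +1, -3>, <+1, -4, +2>, <-4, +1, -2>, <+2, +1, -3>, <+1, -4, +2> — a repeating cycle of length 3.
step 8: apply <-4, +1, -2> → <-10, -11, 6>
step 9: apply <+2, +1, -3> → <-8, -10, 3>
step 10: apply <+1, -4, +2> → <-7, -14, 5>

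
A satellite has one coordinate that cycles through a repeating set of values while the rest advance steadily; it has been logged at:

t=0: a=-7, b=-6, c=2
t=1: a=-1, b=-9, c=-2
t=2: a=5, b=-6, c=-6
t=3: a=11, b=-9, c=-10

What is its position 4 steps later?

a=35, b=-9, c=-26

The a coordinate changes by +6 each step, so at step 7 it is -7 + 7·(6) = 35.
The b coordinate repeats the cycle [-6, -9] with period 2; step 7 mod 2 = 1, giving -9.
The c coordinate changes by -4 each step, so at step 7 it is 2 + 7·(-4) = -26.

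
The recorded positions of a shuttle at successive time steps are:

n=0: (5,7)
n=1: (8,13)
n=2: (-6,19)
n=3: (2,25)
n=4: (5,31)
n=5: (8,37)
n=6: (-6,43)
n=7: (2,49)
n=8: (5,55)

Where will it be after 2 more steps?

First: cycles through 5, 8, -6, 2 every 4 steps. Step 10 lands at position 2 of the cycle → -6.
Second: linear, +6 per step → 67 at step 10.

(-6,67)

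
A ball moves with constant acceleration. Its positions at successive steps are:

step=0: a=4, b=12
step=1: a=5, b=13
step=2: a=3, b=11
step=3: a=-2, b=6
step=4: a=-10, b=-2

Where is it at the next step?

Successive displacements: (+1, +1), (-2, -2), (-5, -5), (-8, -8) — each changes by (-3, -3).
step 5: a=-10, b=-2 + (-11, -11) → a=-21, b=-13

a=-21, b=-13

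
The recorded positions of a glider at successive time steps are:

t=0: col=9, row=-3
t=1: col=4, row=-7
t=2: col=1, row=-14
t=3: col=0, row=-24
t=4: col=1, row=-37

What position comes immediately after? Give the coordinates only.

col=4, row=-53

First differences are (-5, -4), (-3, -7), (-1, -10), (+1, -13); their common second difference is (+2, -3) (constant acceleration).
step 5: col=1, row=-37 + (+3, -16) → col=4, row=-53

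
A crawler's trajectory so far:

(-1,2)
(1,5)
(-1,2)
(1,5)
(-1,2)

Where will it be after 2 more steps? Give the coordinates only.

Consecutive displacements (+2,+3), (-2,-3), (+2,+3), (-2,-3) scale by a factor of -1 each step.
step 5: (-1,2) + (+2,+3) → (1,5)
step 6: (1,5) + (-2,-3) → (-1,2)

(-1,2)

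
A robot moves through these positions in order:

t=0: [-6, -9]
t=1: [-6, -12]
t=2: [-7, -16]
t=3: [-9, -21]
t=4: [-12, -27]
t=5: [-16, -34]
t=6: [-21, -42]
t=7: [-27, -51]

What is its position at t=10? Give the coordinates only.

[-51, -84]

First differences are [+0, -3], [-1, -4], [-2, -5], [-3, -6], [-4, -7], [-5, -8], [-6, -9]; their common second difference is [-1, -1] (constant acceleration).
step 8: [-27, -51] + [-7, -10] → [-34, -61]
step 9: [-34, -61] + [-8, -11] → [-42, -72]
step 10: [-42, -72] + [-9, -12] → [-51, -84]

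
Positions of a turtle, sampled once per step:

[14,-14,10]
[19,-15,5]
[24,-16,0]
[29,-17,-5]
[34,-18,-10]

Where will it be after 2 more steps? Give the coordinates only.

Each step adds [+5,-1,-5] to the position.
step 5: [34,-18,-10] + [+5,-1,-5] → [39,-19,-15]
step 6: [39,-19,-15] + [+5,-1,-5] → [44,-20,-20]

[44,-20,-20]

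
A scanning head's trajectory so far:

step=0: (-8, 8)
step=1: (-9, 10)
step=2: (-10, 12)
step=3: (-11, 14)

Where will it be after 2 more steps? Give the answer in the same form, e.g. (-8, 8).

The position changes by (-1, +2) every step.
step 4: (-11, 14) + (-1, +2) → (-12, 16)
step 5: (-12, 16) + (-1, +2) → (-13, 18)

(-13, 18)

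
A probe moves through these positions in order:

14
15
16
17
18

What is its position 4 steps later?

22

Each step adds +1 to the position.
step 5: 18 + 1 → 19
step 6: 19 + 1 → 20
step 7: 20 + 1 → 21
step 8: 21 + 1 → 22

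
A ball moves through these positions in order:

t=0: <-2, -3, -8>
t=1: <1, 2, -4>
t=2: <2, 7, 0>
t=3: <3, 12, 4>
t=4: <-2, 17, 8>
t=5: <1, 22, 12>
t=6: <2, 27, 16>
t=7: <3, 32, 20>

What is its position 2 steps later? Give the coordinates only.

<1, 42, 28>

The first coordinate repeats the cycle [-2, 1, 2, 3] with period 4; step 9 mod 4 = 1, giving 1.
The second coordinate changes by +5 each step, so at step 9 it is -3 + 9·(5) = 42.
The third coordinate changes by +4 each step, so at step 9 it is -8 + 9·(4) = 28.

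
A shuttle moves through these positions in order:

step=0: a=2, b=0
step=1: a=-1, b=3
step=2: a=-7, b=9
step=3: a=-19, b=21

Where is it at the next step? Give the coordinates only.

a=-43, b=45

The jumps are (-3,+3), (-6,+6), (-12,+12) — a geometric progression with ratio 2.
step 4: a=-19, b=21 + (-24,+24) → a=-43, b=45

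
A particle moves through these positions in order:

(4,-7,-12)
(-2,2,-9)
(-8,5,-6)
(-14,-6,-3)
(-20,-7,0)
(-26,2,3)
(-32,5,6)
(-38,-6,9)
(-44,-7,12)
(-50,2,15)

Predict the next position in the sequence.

(-56,5,18)

First: linear, -6 per step → -56 at step 10.
Second: cycles through -7, 2, 5, -6 every 4 steps. Step 10 lands at position 2 of the cycle → 5.
Third: linear, +3 per step → 18 at step 10.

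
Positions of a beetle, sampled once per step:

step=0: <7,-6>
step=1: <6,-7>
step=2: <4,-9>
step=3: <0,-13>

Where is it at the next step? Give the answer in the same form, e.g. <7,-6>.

The jumps are <-1,-1>, <-2,-2>, <-4,-4> — a geometric progression with ratio 2.
step 4: <0,-13> + <-8,-8> → <-8,-21>

<-8,-21>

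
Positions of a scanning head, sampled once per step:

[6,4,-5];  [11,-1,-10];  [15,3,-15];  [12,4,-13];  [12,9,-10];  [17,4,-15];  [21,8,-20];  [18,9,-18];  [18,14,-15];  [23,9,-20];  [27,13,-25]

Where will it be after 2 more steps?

Differencing gives [+5,-5,-5], [+4,+4,-5], [-3,+1,+2], [+0,+5,+3], [+5,-5,-5], [+4,+4,-5], [-3,+1,+2], [+0,+5,+3], [+5,-5,-5], [+4,+4,-5]. This is the pattern [+5,-5,-5], [+4,+4,-5], [-3,+1,+2], [+0,+5,+3] repeated.
step 11: apply [-3,+1,+2] → [24,14,-23]
step 12: apply [+0,+5,+3] → [24,19,-20]

[24,19,-20]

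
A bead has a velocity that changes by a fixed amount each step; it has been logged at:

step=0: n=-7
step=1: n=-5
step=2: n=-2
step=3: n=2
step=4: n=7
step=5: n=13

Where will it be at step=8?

Successive displacements: +2, +3, +4, +5, +6 — each changes by +1.
step 6: 13 + 7 → n=20
step 7: 20 + 8 → n=28
step 8: 28 + 9 → n=37

n=37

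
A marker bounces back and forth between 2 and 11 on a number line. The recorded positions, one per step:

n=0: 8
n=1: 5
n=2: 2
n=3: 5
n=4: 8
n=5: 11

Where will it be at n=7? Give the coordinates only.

The value travels 3 per step and bounces off the walls at 2 and 11.
  step 6: 11 → 8
  step 7: 8 → 5

5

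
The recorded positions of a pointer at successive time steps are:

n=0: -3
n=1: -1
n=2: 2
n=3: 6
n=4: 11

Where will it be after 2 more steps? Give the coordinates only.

24

Successive displacements: +2, +3, +4, +5 — each changes by +1.
step 5: 11 + 6 → 17
step 6: 17 + 7 → 24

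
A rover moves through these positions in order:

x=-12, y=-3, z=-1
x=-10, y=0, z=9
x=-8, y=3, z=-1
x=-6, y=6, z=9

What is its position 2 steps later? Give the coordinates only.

x=-2, y=12, z=9

The x coordinate changes by +2 each step, so at step 5 it is -12 + 5·(2) = -2.
The y coordinate changes by +3 each step, so at step 5 it is -3 + 5·(3) = 12.
The z coordinate repeats the cycle [-1, 9] with period 2; step 5 mod 2 = 1, giving 9.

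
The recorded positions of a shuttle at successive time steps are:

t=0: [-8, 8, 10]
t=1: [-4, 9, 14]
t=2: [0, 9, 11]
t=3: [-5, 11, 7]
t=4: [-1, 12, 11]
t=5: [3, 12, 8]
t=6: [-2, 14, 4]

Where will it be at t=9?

[1, 17, 1]

Differencing gives [+4, +1, +4], [+4, +0, -3], [-5, +2, -4], [+4, +1, +4], [+4, +0, -3], [-5, +2, -4]. This is the pattern [+4, +1, +4], [+4, +0, -3], [-5, +2, -4] repeated.
step 7: apply [+4, +1, +4] → [2, 15, 8]
step 8: apply [+4, +0, -3] → [6, 15, 5]
step 9: apply [-5, +2, -4] → [1, 17, 1]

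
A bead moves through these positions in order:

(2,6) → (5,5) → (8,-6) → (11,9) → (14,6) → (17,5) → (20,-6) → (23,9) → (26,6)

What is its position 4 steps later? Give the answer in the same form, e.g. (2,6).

First: linear, +3 per step → 38 at step 12.
Second: cycles through 6, 5, -6, 9 every 4 steps. Step 12 lands at position 0 of the cycle → 6.

(38,6)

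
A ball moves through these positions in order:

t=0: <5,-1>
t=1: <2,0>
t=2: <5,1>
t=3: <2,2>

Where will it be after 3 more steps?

First: cycles through 5, 2 every 2 steps. Step 6 lands at position 0 of the cycle → 5.
Second: linear, +1 per step → 5 at step 6.

<5,5>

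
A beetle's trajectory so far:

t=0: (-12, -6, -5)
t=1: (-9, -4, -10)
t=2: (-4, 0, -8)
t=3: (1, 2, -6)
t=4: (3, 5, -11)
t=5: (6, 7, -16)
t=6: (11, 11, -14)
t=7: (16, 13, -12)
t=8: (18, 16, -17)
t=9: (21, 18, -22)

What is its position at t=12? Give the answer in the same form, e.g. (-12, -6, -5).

(33, 27, -23)

Differencing gives (+3, +2, -5), (+5, +4, +2), (+5, +2, +2), (+2, +3, -5), (+3, +2, -5), (+5, +4, +2), (+5, +2, +2), (+2, +3, -5), (+3, +2, -5). This is the pattern (+3, +2, -5), (+5, +4, +2), (+5, +2, +2), (+2, +3, -5) repeated.
step 10: apply (+5, +4, +2) → (26, 22, -20)
step 11: apply (+5, +2, +2) → (31, 24, -18)
step 12: apply (+2, +3, -5) → (33, 27, -23)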